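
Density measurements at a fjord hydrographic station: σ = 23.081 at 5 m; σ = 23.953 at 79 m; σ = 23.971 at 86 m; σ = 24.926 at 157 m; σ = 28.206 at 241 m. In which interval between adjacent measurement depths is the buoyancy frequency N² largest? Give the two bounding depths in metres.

157–241 m

Compute the density gradient over each adjacent pair:
  5–79 m: Δρ/Δz = 0.872/74 = 0.012 kg m⁻⁴
  79–86 m: Δρ/Δz = 0.018/7 = 2.6 × 10⁻³ kg m⁻⁴
  86–157 m: Δρ/Δz = 0.955/71 = 0.013 kg m⁻⁴
  157–241 m: Δρ/Δz = 3.280/84 = 0.039 kg m⁻⁴
The largest gradient is in the 157–241 m interval — the pycnocline.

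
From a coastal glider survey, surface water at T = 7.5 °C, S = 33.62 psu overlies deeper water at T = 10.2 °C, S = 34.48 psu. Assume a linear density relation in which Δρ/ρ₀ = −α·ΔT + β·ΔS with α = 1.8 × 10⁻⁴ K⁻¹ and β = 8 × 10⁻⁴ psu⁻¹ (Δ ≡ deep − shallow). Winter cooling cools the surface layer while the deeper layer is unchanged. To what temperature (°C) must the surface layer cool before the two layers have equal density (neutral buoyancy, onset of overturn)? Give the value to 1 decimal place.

6.4 °C

Neutral buoyancy requires Δρ = 0, i.e. −α(T_deep − T_surf′) + β(S_deep − S_surf) = 0.
T_surf′ = T_deep − (β/α)·ΔS = 10.2 − (8 × 10⁻⁴/1.8 × 10⁻⁴)·(+0.86) = 6.378 °C.
Cooling required: 7.5 − (6.378) = 1.122 °C.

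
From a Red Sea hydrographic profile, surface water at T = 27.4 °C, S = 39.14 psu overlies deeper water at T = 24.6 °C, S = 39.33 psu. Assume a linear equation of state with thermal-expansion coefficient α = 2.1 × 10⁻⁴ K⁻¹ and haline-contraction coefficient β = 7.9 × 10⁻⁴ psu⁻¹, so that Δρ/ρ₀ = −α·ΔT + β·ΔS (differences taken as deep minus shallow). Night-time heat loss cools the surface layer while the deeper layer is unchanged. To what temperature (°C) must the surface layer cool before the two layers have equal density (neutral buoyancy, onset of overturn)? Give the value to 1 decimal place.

Neutral buoyancy requires Δρ = 0, i.e. −α(T_deep − T_surf′) + β(S_deep − S_surf) = 0.
T_surf′ = T_deep − (β/α)·ΔS = 24.6 − (7.9 × 10⁻⁴/2.1 × 10⁻⁴)·(+0.19) = 23.885 °C.
Cooling required: 27.4 − (23.885) = 3.515 °C.

23.9 °C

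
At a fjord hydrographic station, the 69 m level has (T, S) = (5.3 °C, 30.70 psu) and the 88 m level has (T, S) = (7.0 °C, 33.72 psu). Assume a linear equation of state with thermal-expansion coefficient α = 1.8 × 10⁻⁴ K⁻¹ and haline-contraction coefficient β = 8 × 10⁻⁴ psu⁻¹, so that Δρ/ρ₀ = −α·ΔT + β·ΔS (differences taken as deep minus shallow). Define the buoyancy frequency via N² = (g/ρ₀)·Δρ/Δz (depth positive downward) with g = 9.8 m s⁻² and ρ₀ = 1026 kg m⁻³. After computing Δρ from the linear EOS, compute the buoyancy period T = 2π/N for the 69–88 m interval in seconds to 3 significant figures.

190 s

ΔT = +1.7 K, ΔS = +3.02 psu (deep − shallow).
Δρ/ρ₀ = −αΔT + βΔS = -3.06 × 10⁻⁴ + 2.416 × 10⁻³ = 2.11 × 10⁻³, so Δρ ≈ 2.165 kg m⁻³.
N² = (g/ρ₀)·Δρ/Δz = g·(Δρ/ρ₀)/Δz = 9.8 × 2.11 × 10⁻³ / 19 = 1.0883 × 10⁻³ s⁻².
N = √(1.0883 × 10⁻³) = 0.032989 rad s⁻¹ → T = 2π/N = 190.46 s ≈ 190 s.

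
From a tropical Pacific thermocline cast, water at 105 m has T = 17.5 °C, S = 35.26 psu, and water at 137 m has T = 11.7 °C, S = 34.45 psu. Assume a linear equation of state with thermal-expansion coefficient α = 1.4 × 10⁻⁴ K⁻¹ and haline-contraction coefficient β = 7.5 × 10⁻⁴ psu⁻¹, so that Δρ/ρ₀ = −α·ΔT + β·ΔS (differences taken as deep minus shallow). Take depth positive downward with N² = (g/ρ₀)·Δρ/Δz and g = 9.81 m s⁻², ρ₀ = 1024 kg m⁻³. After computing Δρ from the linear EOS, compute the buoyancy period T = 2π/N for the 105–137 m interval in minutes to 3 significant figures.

ΔT = -5.8 K, ΔS = -0.81 psu (deep − shallow).
Δρ/ρ₀ = −αΔT + βΔS = 8.12 × 10⁻⁴ − 6.075 × 10⁻⁴ = 2.045 × 10⁻⁴, so Δρ ≈ 0.2094 kg m⁻³.
N² = (g/ρ₀)·Δρ/Δz = g·(Δρ/ρ₀)/Δz = 9.81 × 2.045 × 10⁻⁴ / 32 = 6.2692 × 10⁻⁵ s⁻².
N = √(6.2692 × 10⁻⁵) = 7.9178 × 10⁻³ rad s⁻¹ → T = 2π/N = 793.55 s = 13.226 min ≈ 13.2 min.

13.2 min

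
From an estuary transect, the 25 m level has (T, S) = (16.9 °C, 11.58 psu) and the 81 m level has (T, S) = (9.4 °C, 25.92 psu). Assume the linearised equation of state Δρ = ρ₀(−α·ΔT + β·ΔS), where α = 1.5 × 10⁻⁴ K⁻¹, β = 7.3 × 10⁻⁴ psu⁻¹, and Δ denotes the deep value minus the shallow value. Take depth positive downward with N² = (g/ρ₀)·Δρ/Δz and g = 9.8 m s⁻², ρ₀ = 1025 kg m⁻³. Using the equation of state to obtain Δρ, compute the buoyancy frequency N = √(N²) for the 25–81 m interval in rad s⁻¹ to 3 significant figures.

ΔT = -7.5 K, ΔS = +14.34 psu (deep − shallow).
Δρ/ρ₀ = −αΔT + βΔS = 1.125 × 10⁻³ + 0.0104682 = 0.0115932, so Δρ ≈ 11.88 kg m⁻³.
N² = (g/ρ₀)·Δρ/Δz = g·(Δρ/ρ₀)/Δz = 9.8 × 0.0115932 / 56 = 2.0288 × 10⁻³ s⁻².
N = √(2.0288 × 10⁻³) = 0.045042 rad s⁻¹ ≈ 0.0450 rad s⁻¹.

0.0450 rad s⁻¹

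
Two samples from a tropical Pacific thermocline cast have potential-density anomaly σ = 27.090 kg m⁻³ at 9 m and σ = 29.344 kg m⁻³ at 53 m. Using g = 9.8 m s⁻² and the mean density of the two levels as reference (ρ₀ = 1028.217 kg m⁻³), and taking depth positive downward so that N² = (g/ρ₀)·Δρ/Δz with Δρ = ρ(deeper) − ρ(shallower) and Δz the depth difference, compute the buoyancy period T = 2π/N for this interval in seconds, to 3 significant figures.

Δρ = 1029.344 − 1027.090 = 2.254 kg m⁻³ over Δz = 53 − 9 = 44 m.
N² = (9.8/1028.217) × (2.254/44) = 4.8825 × 10⁻⁴ s⁻².
N = √(4.8825 × 10⁻⁴) = 0.022096 rad s⁻¹, so T = 2π/N = 284.36 s ≈ 284 s.

284 s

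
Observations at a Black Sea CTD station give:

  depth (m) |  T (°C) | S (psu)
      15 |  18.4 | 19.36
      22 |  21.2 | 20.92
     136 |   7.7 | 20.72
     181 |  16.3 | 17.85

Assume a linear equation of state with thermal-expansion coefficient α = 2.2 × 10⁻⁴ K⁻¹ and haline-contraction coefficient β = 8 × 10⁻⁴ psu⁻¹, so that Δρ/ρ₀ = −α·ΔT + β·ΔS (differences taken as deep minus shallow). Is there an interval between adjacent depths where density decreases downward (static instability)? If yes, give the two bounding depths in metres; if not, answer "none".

Evaluate Δρ/ρ₀ = −αΔT + βΔS across each adjacent pair:
  15–22 m: −αΔT+βΔS = −(2.2 × 10⁻⁴)(+2.8)+(8 × 10⁻⁴)(+1.56) = 6.3 × 10⁻⁴ → stable
  22–136 m: −αΔT+βΔS = −(2.2 × 10⁻⁴)(-13.5)+(8 × 10⁻⁴)(-0.20) = 2.8 × 10⁻³ → stable
  136–181 m: −αΔT+βΔS = −(2.2 × 10⁻⁴)(+8.6)+(8 × 10⁻⁴)(-2.87) = -4.2 × 10⁻³ → UNSTABLE
The 136–181 m interval has Δρ < 0: lighter water underlies denser water.

136–181 m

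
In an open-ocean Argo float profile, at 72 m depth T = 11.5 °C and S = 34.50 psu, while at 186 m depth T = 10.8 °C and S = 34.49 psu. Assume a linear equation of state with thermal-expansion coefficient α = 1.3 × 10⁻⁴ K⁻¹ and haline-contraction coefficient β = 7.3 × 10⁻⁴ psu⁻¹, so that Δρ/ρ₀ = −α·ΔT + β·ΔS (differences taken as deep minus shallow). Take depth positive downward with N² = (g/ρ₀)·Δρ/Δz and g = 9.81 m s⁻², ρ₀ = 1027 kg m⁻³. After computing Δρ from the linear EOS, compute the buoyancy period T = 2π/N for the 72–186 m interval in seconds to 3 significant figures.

ΔT = -0.7 K, ΔS = -0.01 psu (deep − shallow).
Δρ/ρ₀ = −αΔT + βΔS = 9.10 × 10⁻⁵ − 7.30 × 10⁻⁶ = 8.37 × 10⁻⁵, so Δρ ≈ 0.08596 kg m⁻³.
N² = (g/ρ₀)·Δρ/Δz = g·(Δρ/ρ₀)/Δz = 9.81 × 8.37 × 10⁻⁵ / 114 = 7.2026 × 10⁻⁶ s⁻².
N = √(7.2026 × 10⁻⁶) = 2.6838 × 10⁻³ rad s⁻¹ → T = 2π/N = 2.3412 × 10³ s ≈ 2.34 × 10³ s.

2.34 × 10³ s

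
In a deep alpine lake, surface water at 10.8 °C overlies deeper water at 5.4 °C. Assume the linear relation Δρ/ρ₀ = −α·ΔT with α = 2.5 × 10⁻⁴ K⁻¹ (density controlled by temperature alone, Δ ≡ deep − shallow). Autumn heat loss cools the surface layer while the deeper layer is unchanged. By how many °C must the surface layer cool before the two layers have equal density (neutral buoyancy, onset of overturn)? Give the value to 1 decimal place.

With temperature the only control, equal density requires T_surf′ = T_deep.
T_surf′ = 5.4 °C.
Cooling required: 10.8 − 5.4 = 5.4 °C.

5.4 °C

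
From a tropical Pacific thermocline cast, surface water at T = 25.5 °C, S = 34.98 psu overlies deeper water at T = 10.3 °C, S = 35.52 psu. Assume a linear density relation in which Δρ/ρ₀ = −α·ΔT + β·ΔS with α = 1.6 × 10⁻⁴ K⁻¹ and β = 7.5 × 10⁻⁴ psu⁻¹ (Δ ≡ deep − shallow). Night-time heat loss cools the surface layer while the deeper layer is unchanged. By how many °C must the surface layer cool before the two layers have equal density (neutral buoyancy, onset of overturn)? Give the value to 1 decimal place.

17.7 °C

Neutral buoyancy requires Δρ = 0, i.e. −α(T_deep − T_surf′) + β(S_deep − S_surf) = 0.
T_surf′ = T_deep − (β/α)·ΔS = 10.3 − (7.5 × 10⁻⁴/1.6 × 10⁻⁴)·(+0.54) = 7.769 °C.
Cooling required: 25.5 − (7.769) = 17.731 °C.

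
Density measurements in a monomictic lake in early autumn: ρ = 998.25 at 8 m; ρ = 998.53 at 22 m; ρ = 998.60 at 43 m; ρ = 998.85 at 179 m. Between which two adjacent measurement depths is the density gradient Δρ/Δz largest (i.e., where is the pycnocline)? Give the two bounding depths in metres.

Compute the density gradient over each adjacent pair:
  8–22 m: Δρ/Δz = 0.28/14 = 0.020 kg m⁻⁴
  22–43 m: Δρ/Δz = 0.07/21 = 3.3 × 10⁻³ kg m⁻⁴
  43–179 m: Δρ/Δz = 0.25/136 = 1.8 × 10⁻³ kg m⁻⁴
The largest gradient is in the 8–22 m interval — the pycnocline.

8–22 m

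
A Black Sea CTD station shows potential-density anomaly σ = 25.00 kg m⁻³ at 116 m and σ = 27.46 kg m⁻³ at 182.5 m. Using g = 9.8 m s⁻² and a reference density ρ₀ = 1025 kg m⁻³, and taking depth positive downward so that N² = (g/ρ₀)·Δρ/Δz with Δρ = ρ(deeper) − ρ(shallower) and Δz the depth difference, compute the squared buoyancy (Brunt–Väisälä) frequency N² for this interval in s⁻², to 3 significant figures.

3.54 × 10⁻⁴ s⁻²

Δρ = 1027.46 − 1025.00 = 2.46 kg m⁻³ over Δz = 182.5 − 116 = 66.5 m.
N² = (9.8/1025) × (2.46/66.5) = 3.5368 × 10⁻⁴ s⁻² ≈ 3.54 × 10⁻⁴ s⁻².
N² > 0, so the interval is statically stable.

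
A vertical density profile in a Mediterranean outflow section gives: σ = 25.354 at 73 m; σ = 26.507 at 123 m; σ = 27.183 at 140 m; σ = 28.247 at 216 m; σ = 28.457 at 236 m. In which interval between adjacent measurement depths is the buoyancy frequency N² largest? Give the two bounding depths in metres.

123–140 m

Compute the density gradient over each adjacent pair:
  73–123 m: Δρ/Δz = 1.153/50 = 0.023 kg m⁻⁴
  123–140 m: Δρ/Δz = 0.676/17 = 0.040 kg m⁻⁴
  140–216 m: Δρ/Δz = 1.064/76 = 0.014 kg m⁻⁴
  216–236 m: Δρ/Δz = 0.210/20 = 0.010 kg m⁻⁴
The largest gradient is in the 123–140 m interval — the pycnocline.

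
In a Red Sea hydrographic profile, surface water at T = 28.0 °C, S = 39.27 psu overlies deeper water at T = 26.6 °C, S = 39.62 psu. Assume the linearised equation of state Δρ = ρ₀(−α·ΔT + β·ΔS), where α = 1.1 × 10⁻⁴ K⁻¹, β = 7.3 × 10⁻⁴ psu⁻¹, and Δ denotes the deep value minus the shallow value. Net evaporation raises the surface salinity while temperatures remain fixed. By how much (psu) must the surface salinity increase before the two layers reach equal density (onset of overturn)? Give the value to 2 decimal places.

0.56 psu

Neutral buoyancy requires −α(T_deep − T_surf) + β(S_deep − S_surf′) = 0.
S_surf′ = S_deep − (α/β)·ΔT = 39.62 − (1.1 × 10⁻⁴/7.3 × 10⁻⁴)·(-1.4) = 39.8310 psu.
Increase required: 39.8310 − 39.27 = 0.5610 psu.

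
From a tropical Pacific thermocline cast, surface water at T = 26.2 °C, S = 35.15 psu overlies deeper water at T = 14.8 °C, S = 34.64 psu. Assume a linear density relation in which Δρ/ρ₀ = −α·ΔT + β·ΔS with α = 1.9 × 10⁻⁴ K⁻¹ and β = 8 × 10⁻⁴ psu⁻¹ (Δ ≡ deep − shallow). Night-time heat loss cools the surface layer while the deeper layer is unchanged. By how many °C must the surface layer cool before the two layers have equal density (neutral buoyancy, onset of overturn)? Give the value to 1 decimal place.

9.3 °C

Neutral buoyancy requires Δρ = 0, i.e. −α(T_deep − T_surf′) + β(S_deep − S_surf) = 0.
T_surf′ = T_deep − (β/α)·ΔS = 14.8 − (8 × 10⁻⁴/1.9 × 10⁻⁴)·(-0.51) = 16.947 °C.
Cooling required: 26.2 − (16.947) = 9.253 °C.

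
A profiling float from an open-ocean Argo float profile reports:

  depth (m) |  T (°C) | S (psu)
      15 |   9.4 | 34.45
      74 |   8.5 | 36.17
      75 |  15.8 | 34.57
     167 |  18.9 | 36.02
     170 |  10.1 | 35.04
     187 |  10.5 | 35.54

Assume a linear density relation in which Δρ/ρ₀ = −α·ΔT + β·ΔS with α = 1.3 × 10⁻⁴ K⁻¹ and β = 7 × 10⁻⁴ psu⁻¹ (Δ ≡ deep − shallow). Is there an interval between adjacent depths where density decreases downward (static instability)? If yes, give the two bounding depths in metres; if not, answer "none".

74–75 m

Evaluate Δρ/ρ₀ = −αΔT + βΔS across each adjacent pair:
  15–74 m: −αΔT+βΔS = −(1.3 × 10⁻⁴)(-0.9)+(7 × 10⁻⁴)(+1.72) = 1.3 × 10⁻³ → stable
  74–75 m: −αΔT+βΔS = −(1.3 × 10⁻⁴)(+7.3)+(7 × 10⁻⁴)(-1.60) = -2.1 × 10⁻³ → UNSTABLE
  75–167 m: −αΔT+βΔS = −(1.3 × 10⁻⁴)(+3.1)+(7 × 10⁻⁴)(+1.45) = 6.1 × 10⁻⁴ → stable
  167–170 m: −αΔT+βΔS = −(1.3 × 10⁻⁴)(-8.8)+(7 × 10⁻⁴)(-0.98) = 4.6 × 10⁻⁴ → stable
  170–187 m: −αΔT+βΔS = −(1.3 × 10⁻⁴)(+0.4)+(7 × 10⁻⁴)(+0.50) = 3.0 × 10⁻⁴ → stable
The 74–75 m interval has Δρ < 0: lighter water underlies denser water.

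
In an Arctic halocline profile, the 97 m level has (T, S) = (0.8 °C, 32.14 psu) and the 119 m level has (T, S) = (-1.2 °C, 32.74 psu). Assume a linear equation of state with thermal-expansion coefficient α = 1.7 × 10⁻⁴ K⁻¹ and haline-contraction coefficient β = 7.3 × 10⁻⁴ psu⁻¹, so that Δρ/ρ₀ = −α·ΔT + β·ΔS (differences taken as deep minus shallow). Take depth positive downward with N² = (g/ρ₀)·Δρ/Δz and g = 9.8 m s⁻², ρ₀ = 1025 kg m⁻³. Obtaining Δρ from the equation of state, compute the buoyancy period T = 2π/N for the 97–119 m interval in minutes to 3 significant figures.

5.63 min

ΔT = -2.0 K, ΔS = +0.60 psu (deep − shallow).
Δρ/ρ₀ = −αΔT + βΔS = 3.40 × 10⁻⁴ + 4.38 × 10⁻⁴ = 7.78 × 10⁻⁴, so Δρ ≈ 0.7974 kg m⁻³.
N² = (g/ρ₀)·Δρ/Δz = g·(Δρ/ρ₀)/Δz = 9.8 × 7.78 × 10⁻⁴ / 22 = 3.4656 × 10⁻⁴ s⁻².
N = √(3.4656 × 10⁻⁴) = 0.018616 rad s⁻¹ → T = 2π/N = 337.52 s = 5.6253 min ≈ 5.63 min.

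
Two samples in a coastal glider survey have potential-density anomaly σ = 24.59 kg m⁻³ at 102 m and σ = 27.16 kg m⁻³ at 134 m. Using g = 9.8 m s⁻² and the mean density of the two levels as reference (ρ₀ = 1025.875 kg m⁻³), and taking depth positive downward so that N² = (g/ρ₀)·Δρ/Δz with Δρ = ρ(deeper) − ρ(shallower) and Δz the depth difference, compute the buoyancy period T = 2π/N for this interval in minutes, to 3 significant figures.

Δρ = 1027.16 − 1024.59 = 2.57 kg m⁻³ over Δz = 134 − 102 = 32 m.
N² = (9.8/1025.875) × (2.57/32) = 7.6721 × 10⁻⁴ s⁻².
N = √(7.6721 × 10⁻⁴) = 0.027699 rad s⁻¹, so T = 2π/N = 226.84 s = 3.7807 min ≈ 3.78 min.

3.78 min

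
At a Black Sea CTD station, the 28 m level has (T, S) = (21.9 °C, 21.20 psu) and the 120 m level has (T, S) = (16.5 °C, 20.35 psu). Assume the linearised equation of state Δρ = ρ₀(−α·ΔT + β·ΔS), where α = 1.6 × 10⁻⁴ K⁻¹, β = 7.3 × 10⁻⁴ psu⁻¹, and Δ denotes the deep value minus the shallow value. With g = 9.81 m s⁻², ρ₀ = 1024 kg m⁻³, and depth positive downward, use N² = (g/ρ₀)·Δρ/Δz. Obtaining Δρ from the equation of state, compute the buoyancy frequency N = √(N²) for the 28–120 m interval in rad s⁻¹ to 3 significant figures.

5.10 × 10⁻³ rad s⁻¹

ΔT = -5.4 K, ΔS = -0.85 psu (deep − shallow).
Δρ/ρ₀ = −αΔT + βΔS = 8.64 × 10⁻⁴ − 6.205 × 10⁻⁴ = 2.435 × 10⁻⁴, so Δρ ≈ 0.2493 kg m⁻³.
N² = (g/ρ₀)·Δρ/Δz = g·(Δρ/ρ₀)/Δz = 9.81 × 2.435 × 10⁻⁴ / 92 = 2.5965 × 10⁻⁵ s⁻².
N = √(2.5965 × 10⁻⁵) = 5.0956 × 10⁻³ rad s⁻¹ ≈ 5.10 × 10⁻³ rad s⁻¹.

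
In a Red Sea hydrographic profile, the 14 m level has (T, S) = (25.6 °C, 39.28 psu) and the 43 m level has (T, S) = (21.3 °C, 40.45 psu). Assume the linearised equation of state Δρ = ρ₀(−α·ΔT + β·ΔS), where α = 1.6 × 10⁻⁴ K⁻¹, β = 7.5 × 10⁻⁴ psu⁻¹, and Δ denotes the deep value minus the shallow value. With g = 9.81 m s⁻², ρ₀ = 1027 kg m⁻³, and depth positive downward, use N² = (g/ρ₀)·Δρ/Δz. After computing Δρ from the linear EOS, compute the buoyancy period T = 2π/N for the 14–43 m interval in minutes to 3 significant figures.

4.55 min

ΔT = -4.3 K, ΔS = +1.17 psu (deep − shallow).
Δρ/ρ₀ = −αΔT + βΔS = 6.88 × 10⁻⁴ + 8.775 × 10⁻⁴ = 1.5655 × 10⁻³, so Δρ ≈ 1.608 kg m⁻³.
N² = (g/ρ₀)·Δρ/Δz = g·(Δρ/ρ₀)/Δz = 9.81 × 1.5655 × 10⁻³ / 29 = 5.2957 × 10⁻⁴ s⁻².
N = √(5.2957 × 10⁻⁴) = 0.023012 rad s⁻¹ → T = 2π/N = 273.04 s = 4.5507 min ≈ 4.55 min.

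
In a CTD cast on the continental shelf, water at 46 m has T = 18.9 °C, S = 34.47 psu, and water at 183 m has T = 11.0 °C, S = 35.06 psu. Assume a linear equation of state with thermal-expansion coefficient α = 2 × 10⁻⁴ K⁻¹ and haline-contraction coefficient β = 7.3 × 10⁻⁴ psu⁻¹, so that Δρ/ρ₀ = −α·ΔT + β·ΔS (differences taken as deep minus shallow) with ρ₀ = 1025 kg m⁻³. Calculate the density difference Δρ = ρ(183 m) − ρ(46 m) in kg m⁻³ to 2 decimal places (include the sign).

ΔT = -7.9 K, ΔS = +0.59 psu (deep − shallow).
Δρ/ρ₀ = −(2 × 10⁻⁴)(-7.9) + (7.3 × 10⁻⁴)(+0.59) = 2.0107 × 10⁻³.
Δρ = 1025 × (2.0107 × 10⁻³) = +2.06 kg m⁻³.
Positive Δρ: denser below, stable.

+2.06 kg m⁻³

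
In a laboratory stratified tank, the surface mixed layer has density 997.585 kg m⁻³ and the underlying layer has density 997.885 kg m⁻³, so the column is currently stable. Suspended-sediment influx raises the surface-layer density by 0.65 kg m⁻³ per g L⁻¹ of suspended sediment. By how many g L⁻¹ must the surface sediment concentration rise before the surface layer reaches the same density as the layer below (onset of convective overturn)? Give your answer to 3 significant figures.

Density deficit of the surface layer: 997.885 − 997.585 = 0.3 kg m⁻³.
Required change = 0.3 / 0.65 = 0.462 g L⁻¹.

0.462 g L⁻¹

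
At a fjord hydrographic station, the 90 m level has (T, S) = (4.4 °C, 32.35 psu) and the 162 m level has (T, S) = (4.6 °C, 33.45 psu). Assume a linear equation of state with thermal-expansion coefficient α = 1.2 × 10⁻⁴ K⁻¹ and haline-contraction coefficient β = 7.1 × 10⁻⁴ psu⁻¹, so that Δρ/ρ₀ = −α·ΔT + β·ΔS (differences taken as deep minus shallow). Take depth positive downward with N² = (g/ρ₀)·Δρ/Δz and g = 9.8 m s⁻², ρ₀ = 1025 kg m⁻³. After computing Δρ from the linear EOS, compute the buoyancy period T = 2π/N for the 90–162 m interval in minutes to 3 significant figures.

ΔT = +0.2 K, ΔS = +1.10 psu (deep − shallow).
Δρ/ρ₀ = −αΔT + βΔS = -2.40 × 10⁻⁵ + 7.81 × 10⁻⁴ = 7.57 × 10⁻⁴, so Δρ ≈ 0.7759 kg m⁻³.
N² = (g/ρ₀)·Δρ/Δz = g·(Δρ/ρ₀)/Δz = 9.8 × 7.57 × 10⁻⁴ / 72 = 1.0304 × 10⁻⁴ s⁻².
N = √(1.0304 × 10⁻⁴) = 0.010151 rad s⁻¹ → T = 2π/N = 618.97 s = 10.316 min ≈ 10.3 min.

10.3 min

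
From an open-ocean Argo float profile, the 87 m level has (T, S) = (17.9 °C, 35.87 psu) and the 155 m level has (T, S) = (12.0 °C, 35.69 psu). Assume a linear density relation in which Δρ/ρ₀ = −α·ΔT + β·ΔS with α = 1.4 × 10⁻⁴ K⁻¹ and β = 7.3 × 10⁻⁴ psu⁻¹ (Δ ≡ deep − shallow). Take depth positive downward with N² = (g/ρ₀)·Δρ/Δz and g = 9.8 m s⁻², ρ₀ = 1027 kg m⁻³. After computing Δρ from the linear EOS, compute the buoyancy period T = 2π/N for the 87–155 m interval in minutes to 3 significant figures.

ΔT = -5.9 K, ΔS = -0.18 psu (deep − shallow).
Δρ/ρ₀ = −αΔT + βΔS = 8.26 × 10⁻⁴ − 1.314 × 10⁻⁴ = 6.946 × 10⁻⁴, so Δρ ≈ 0.7134 kg m⁻³.
N² = (g/ρ₀)·Δρ/Δz = g·(Δρ/ρ₀)/Δz = 9.8 × 6.946 × 10⁻⁴ / 68 = 1.0010 × 10⁻⁴ s⁻².
N = √(1.0010 × 10⁻⁴) = 0.010005 rad s⁻¹ → T = 2π/N = 628.00 s = 10.467 min ≈ 10.5 min.

10.5 min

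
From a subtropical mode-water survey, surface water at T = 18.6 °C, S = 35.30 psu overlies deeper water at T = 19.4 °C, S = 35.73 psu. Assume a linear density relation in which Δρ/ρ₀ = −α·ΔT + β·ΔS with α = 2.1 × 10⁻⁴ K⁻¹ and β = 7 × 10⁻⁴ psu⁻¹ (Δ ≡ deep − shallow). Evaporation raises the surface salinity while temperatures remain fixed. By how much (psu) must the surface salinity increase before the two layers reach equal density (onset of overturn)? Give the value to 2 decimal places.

0.19 psu

Neutral buoyancy requires −α(T_deep − T_surf) + β(S_deep − S_surf′) = 0.
S_surf′ = S_deep − (α/β)·ΔT = 35.73 − (2.1 × 10⁻⁴/7 × 10⁻⁴)·(+0.8) = 35.4900 psu.
Increase required: 35.4900 − 35.30 = 0.1900 psu.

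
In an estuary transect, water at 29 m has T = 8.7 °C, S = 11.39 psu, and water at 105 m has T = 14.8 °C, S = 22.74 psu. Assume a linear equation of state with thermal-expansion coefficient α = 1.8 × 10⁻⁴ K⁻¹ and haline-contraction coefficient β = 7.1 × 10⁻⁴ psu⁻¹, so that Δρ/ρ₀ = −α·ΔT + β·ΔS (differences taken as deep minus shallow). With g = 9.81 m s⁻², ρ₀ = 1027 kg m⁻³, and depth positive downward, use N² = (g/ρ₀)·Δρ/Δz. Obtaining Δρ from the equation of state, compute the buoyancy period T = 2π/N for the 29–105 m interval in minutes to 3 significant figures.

ΔT = +6.1 K, ΔS = +11.35 psu (deep − shallow).
Δρ/ρ₀ = −αΔT + βΔS = -1.098 × 10⁻³ + 8.0585 × 10⁻³ = 6.9605 × 10⁻³, so Δρ ≈ 7.148 kg m⁻³.
N² = (g/ρ₀)·Δρ/Δz = g·(Δρ/ρ₀)/Δz = 9.81 × 6.9605 × 10⁻³ / 76 = 8.9845 × 10⁻⁴ s⁻².
N = √(8.9845 × 10⁻⁴) = 0.029974 rad s⁻¹ → T = 2π/N = 209.62 s = 3.4937 min ≈ 3.49 min.

3.49 min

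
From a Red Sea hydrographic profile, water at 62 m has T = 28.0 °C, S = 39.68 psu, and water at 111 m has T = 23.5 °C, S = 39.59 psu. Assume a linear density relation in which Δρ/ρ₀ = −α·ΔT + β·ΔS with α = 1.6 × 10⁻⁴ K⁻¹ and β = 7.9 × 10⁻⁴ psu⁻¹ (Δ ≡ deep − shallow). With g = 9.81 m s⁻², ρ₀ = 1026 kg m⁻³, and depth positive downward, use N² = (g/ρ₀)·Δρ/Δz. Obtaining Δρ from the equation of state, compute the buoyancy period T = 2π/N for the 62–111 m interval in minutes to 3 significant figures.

9.19 min

ΔT = -4.5 K, ΔS = -0.09 psu (deep − shallow).
Δρ/ρ₀ = −αΔT + βΔS = 7.20 × 10⁻⁴ − 7.11 × 10⁻⁵ = 6.489 × 10⁻⁴, so Δρ ≈ 0.6658 kg m⁻³.
N² = (g/ρ₀)·Δρ/Δz = g·(Δρ/ρ₀)/Δz = 9.81 × 6.489 × 10⁻⁴ / 49 = 1.2991 × 10⁻⁴ s⁻².
N = √(1.2991 × 10⁻⁴) = 0.011398 rad s⁻¹ → T = 2π/N = 551.25 s = 9.1875 min ≈ 9.19 min.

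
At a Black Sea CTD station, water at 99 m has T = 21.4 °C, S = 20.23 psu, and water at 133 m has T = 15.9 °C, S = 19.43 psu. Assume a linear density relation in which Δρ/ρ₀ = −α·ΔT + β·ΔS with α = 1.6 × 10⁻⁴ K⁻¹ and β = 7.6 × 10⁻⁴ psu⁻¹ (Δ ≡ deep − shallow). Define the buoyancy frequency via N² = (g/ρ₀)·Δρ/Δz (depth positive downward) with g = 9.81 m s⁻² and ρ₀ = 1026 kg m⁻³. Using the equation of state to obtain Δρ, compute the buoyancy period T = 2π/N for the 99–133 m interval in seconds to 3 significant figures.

ΔT = -5.5 K, ΔS = -0.80 psu (deep − shallow).
Δρ/ρ₀ = −αΔT + βΔS = 8.80 × 10⁻⁴ − 6.08 × 10⁻⁴ = 2.72 × 10⁻⁴, so Δρ ≈ 0.2791 kg m⁻³.
N² = (g/ρ₀)·Δρ/Δz = g·(Δρ/ρ₀)/Δz = 9.81 × 2.72 × 10⁻⁴ / 34 = 7.8480 × 10⁻⁵ s⁻².
N = √(7.8480 × 10⁻⁵) = 8.8589 × 10⁻³ rad s⁻¹ → T = 2π/N = 709.25 s ≈ 709 s.

709 s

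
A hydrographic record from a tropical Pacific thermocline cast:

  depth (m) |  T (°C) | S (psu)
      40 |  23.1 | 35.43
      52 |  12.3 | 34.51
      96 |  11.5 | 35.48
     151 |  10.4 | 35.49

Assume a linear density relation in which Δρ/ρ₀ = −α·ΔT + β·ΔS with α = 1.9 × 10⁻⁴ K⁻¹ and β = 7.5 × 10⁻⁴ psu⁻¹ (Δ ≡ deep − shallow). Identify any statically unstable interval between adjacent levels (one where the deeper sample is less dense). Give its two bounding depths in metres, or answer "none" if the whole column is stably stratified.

Evaluate Δρ/ρ₀ = −αΔT + βΔS across each adjacent pair:
  40–52 m: −αΔT+βΔS = −(1.9 × 10⁻⁴)(-10.8)+(7.5 × 10⁻⁴)(-0.92) = 1.4 × 10⁻³ → stable
  52–96 m: −αΔT+βΔS = −(1.9 × 10⁻⁴)(-0.8)+(7.5 × 10⁻⁴)(+0.97) = 8.8 × 10⁻⁴ → stable
  96–151 m: −αΔT+βΔS = −(1.9 × 10⁻⁴)(-1.1)+(7.5 × 10⁻⁴)(+0.01) = 2.2 × 10⁻⁴ → stable
Every interval has Δρ > 0: the column is stably stratified throughout.

none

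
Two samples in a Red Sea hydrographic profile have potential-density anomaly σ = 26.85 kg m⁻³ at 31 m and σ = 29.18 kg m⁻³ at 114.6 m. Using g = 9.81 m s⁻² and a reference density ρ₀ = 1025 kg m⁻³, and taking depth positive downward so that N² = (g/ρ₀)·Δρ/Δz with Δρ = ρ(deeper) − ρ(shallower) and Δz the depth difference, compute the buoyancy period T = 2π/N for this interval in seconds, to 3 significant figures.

Δρ = 1029.18 − 1026.85 = 2.33 kg m⁻³ over Δz = 114.6 − 31 = 83.6 m.
N² = (9.81/1025) × (2.33/83.6) = 2.6674 × 10⁻⁴ s⁻².
N = √(2.6674 × 10⁻⁴) = 0.016332 rad s⁻¹, so T = 2π/N = 384.72 s ≈ 385 s.
A positive N² confirms static stability across the interval.

385 s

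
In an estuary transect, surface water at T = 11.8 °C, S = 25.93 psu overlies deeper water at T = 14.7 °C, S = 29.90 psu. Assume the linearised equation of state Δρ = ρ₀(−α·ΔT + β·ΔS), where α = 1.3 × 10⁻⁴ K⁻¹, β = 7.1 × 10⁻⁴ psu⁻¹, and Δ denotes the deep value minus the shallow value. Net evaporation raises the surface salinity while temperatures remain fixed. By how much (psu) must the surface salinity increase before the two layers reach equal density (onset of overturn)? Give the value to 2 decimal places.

Neutral buoyancy requires −α(T_deep − T_surf) + β(S_deep − S_surf′) = 0.
S_surf′ = S_deep − (α/β)·ΔT = 29.90 − (1.3 × 10⁻⁴/7.1 × 10⁻⁴)·(+2.9) = 29.3690 psu.
Increase required: 29.3690 − 25.93 = 3.4390 psu.

3.44 psu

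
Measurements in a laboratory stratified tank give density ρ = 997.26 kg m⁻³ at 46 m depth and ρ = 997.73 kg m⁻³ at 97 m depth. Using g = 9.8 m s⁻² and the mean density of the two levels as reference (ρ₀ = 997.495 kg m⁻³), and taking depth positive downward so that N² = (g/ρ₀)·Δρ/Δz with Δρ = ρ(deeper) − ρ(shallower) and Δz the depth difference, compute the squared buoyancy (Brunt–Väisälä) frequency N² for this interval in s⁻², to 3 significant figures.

Δρ = 997.73 − 997.26 = 0.47 kg m⁻³ over Δz = 97 − 46 = 51 m.
N² = (9.8/997.495) × (0.47/51) = 9.0541 × 10⁻⁵ s⁻² ≈ 9.05 × 10⁻⁵ s⁻².
Since Δρ > 0 the layer is stably stratified.

9.05 × 10⁻⁵ s⁻²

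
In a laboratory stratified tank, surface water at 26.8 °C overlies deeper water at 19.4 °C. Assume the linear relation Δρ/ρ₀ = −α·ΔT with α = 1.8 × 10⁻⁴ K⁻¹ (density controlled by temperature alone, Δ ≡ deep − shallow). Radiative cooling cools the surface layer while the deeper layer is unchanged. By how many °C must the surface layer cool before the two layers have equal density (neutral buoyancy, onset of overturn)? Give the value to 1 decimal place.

7.4 °C

With temperature the only control, equal density requires T_surf′ = T_deep.
T_surf′ = 19.4 °C.
Cooling required: 26.8 − 19.4 = 7.4 °C.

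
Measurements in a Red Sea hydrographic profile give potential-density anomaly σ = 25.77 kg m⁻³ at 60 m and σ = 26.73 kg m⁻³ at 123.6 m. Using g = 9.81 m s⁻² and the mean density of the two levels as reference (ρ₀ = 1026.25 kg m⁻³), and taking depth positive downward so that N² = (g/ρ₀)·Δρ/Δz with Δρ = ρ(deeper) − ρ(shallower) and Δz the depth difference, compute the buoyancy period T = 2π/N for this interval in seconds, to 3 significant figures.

523 s

Δρ = 1026.73 − 1025.77 = 0.96 kg m⁻³ over Δz = 123.6 − 60 = 63.6 m.
N² = (9.81/1026.25) × (0.96/63.6) = 1.4429 × 10⁻⁴ s⁻².
N = √(1.4429 × 10⁻⁴) = 0.012012 rad s⁻¹, so T = 2π/N = 523.08 s ≈ 523 s.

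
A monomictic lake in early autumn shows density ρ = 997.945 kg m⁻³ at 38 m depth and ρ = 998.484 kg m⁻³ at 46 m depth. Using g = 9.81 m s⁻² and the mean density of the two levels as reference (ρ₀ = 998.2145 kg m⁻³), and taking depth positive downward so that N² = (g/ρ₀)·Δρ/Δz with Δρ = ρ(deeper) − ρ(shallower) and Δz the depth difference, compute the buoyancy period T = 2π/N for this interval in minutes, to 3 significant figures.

Δρ = 998.484 − 997.945 = 0.539 kg m⁻³ over Δz = 46 − 38 = 8 m.
N² = (9.81/998.2145) × (0.539/8) = 6.6213 × 10⁻⁴ s⁻².
N = √(6.6213 × 10⁻⁴) = 0.025732 rad s⁻¹, so T = 2π/N = 244.18 s = 4.0697 min ≈ 4.07 min.

4.07 min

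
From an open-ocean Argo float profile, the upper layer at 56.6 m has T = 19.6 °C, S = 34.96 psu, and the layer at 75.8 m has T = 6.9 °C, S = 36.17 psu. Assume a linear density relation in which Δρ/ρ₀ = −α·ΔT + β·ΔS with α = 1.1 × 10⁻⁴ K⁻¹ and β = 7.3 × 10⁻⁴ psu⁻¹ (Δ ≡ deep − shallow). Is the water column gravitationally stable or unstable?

ΔT = 6.9 − 19.6 = -12.7 K and ΔS = 36.17 − 34.96 = +1.21 psu (deep − shallow).
−αΔT = 1.397 × 10⁻³; βΔS = 8.833 × 10⁻⁴; sum Δρ/ρ₀ = 2.2803 × 10⁻³.
Δρ/ρ₀ > 0, so Δρ > 0: deeper water is denser → statically stable.

stable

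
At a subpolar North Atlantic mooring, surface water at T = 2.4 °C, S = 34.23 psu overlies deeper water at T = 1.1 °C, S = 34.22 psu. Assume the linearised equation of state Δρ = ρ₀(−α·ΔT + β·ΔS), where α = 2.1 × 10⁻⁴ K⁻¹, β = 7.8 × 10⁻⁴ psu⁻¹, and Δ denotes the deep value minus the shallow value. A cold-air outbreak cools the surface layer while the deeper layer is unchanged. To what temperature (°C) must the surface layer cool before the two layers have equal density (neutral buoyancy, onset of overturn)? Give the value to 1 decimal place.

1.1 °C

Neutral buoyancy requires Δρ = 0, i.e. −α(T_deep − T_surf′) + β(S_deep − S_surf) = 0.
T_surf′ = T_deep − (β/α)·ΔS = 1.1 − (7.8 × 10⁻⁴/2.1 × 10⁻⁴)·(-0.01) = 1.137 °C.
Cooling required: 2.4 − (1.137) = 1.263 °C.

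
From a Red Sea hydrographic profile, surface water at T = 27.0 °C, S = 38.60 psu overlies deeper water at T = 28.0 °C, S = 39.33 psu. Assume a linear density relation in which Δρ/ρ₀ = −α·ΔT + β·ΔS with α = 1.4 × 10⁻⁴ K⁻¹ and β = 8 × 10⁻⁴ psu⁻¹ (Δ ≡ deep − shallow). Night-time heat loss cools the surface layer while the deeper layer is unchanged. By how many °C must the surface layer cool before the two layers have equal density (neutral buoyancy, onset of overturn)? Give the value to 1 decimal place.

3.2 °C

Neutral buoyancy requires Δρ = 0, i.e. −α(T_deep − T_surf′) + β(S_deep − S_surf) = 0.
T_surf′ = T_deep − (β/α)·ΔS = 28.0 − (8 × 10⁻⁴/1.4 × 10⁻⁴)·(+0.73) = 23.829 °C.
Cooling required: 27.0 − (23.829) = 3.171 °C.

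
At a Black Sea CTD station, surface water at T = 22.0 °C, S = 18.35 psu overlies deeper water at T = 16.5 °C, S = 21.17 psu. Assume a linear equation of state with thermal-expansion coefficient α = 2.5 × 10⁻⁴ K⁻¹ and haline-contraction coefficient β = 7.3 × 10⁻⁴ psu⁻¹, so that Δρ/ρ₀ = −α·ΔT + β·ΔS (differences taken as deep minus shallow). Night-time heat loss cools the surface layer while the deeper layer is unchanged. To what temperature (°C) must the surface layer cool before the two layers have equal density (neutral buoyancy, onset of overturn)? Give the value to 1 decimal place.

8.3 °C

Neutral buoyancy requires Δρ = 0, i.e. −α(T_deep − T_surf′) + β(S_deep − S_surf) = 0.
T_surf′ = T_deep − (β/α)·ΔS = 16.5 − (7.3 × 10⁻⁴/2.5 × 10⁻⁴)·(+2.82) = 8.266 °C.
Cooling required: 22.0 − (8.266) = 13.734 °C.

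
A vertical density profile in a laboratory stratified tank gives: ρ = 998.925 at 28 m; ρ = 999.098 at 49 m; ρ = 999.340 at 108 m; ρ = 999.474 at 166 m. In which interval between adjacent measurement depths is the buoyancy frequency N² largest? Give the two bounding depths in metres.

28–49 m

Compute the density gradient over each adjacent pair:
  28–49 m: Δρ/Δz = 0.173/21 = 8.2 × 10⁻³ kg m⁻⁴
  49–108 m: Δρ/Δz = 0.242/59 = 4.1 × 10⁻³ kg m⁻⁴
  108–166 m: Δρ/Δz = 0.134/58 = 2.3 × 10⁻³ kg m⁻⁴
The largest gradient is in the 28–49 m interval — the pycnocline.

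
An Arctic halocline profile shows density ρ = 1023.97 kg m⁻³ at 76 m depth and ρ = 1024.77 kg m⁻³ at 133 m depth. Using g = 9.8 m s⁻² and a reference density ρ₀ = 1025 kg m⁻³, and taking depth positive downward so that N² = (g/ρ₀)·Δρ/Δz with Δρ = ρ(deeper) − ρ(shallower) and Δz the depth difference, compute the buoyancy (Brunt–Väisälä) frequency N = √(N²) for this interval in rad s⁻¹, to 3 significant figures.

0.0116 rad s⁻¹

Δρ = 1024.77 − 1023.97 = 0.80 kg m⁻³ over Δz = 133 − 76 = 57 m.
N² = (9.8/1025) × (0.80/57) = 1.3419 × 10⁻⁴ s⁻².
N = √(1.3419 × 10⁻⁴) = 0.011584 rad s⁻¹ ≈ 0.0116 rad s⁻¹.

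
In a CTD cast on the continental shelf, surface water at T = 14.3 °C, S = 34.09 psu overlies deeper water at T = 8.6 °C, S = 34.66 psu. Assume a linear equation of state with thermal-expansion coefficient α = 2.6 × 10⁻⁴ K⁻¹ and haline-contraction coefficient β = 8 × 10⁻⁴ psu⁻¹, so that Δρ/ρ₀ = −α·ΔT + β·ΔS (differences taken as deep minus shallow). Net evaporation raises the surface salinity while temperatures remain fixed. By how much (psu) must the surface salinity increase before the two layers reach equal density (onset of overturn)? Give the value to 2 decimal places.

2.42 psu

Neutral buoyancy requires −α(T_deep − T_surf) + β(S_deep − S_surf′) = 0.
S_surf′ = S_deep − (α/β)·ΔT = 34.66 − (2.6 × 10⁻⁴/8 × 10⁻⁴)·(-5.7) = 36.5125 psu.
Increase required: 36.5125 − 34.09 = 2.4225 psu.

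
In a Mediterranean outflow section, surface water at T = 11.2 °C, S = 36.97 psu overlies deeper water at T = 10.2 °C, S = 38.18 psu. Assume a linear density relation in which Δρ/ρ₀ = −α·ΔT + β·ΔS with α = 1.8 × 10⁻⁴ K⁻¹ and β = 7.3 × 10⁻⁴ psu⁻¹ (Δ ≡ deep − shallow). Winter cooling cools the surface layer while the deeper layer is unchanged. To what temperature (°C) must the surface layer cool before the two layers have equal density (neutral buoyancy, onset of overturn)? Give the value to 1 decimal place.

Neutral buoyancy requires Δρ = 0, i.e. −α(T_deep − T_surf′) + β(S_deep − S_surf) = 0.
T_surf′ = T_deep − (β/α)·ΔS = 10.2 − (7.3 × 10⁻⁴/1.8 × 10⁻⁴)·(+1.21) = 5.293 °C.
Cooling required: 11.2 − (5.293) = 5.907 °C.

5.3 °C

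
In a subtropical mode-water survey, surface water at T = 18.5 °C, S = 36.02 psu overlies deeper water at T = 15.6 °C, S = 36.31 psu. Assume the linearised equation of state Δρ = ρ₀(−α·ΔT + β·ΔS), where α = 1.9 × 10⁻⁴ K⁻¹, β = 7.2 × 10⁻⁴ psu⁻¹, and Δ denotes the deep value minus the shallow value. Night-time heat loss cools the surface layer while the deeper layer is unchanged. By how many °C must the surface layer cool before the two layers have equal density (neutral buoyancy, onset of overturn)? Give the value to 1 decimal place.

4.0 °C

Neutral buoyancy requires Δρ = 0, i.e. −α(T_deep − T_surf′) + β(S_deep − S_surf) = 0.
T_surf′ = T_deep − (β/α)·ΔS = 15.6 − (7.2 × 10⁻⁴/1.9 × 10⁻⁴)·(+0.29) = 14.501 °C.
Cooling required: 18.5 − (14.501) = 3.999 °C.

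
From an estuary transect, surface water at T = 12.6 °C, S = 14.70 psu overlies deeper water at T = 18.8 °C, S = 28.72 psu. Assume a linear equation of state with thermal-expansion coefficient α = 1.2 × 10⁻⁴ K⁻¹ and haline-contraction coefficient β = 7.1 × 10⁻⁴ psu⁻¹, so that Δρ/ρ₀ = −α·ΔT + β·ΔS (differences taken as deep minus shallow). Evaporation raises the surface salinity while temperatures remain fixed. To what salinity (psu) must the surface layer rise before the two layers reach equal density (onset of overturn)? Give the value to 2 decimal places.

27.67 psu

Neutral buoyancy requires −α(T_deep − T_surf) + β(S_deep − S_surf′) = 0.
S_surf′ = S_deep − (α/β)·ΔT = 28.72 − (1.2 × 10⁻⁴/7.1 × 10⁻⁴)·(+6.2) = 27.6721 psu.
Increase required: 27.6721 − 14.70 = 12.9721 psu.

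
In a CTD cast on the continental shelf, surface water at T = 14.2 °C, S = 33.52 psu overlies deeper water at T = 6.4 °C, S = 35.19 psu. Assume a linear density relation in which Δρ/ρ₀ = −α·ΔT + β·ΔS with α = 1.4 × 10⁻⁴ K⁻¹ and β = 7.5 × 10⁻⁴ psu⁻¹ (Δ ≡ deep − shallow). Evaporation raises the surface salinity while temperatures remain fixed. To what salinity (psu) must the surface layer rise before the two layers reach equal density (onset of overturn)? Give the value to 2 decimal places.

Neutral buoyancy requires −α(T_deep − T_surf) + β(S_deep − S_surf′) = 0.
S_surf′ = S_deep − (α/β)·ΔT = 35.19 − (1.4 × 10⁻⁴/7.5 × 10⁻⁴)·(-7.8) = 36.6460 psu.
Increase required: 36.6460 − 33.52 = 3.1260 psu.

36.65 psu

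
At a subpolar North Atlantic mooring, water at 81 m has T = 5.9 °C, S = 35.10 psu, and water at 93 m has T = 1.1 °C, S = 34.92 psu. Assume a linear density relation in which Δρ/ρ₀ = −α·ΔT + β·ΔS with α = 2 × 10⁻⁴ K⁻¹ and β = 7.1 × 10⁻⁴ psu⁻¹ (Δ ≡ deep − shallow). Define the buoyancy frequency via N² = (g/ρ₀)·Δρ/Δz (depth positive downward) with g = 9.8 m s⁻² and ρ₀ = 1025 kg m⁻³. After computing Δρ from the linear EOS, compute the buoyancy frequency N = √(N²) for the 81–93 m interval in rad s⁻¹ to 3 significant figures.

0.0261 rad s⁻¹

ΔT = -4.8 K, ΔS = -0.18 psu (deep − shallow).
Δρ/ρ₀ = −αΔT + βΔS = 9.60 × 10⁻⁴ − 1.278 × 10⁻⁴ = 8.322 × 10⁻⁴, so Δρ ≈ 0.8530 kg m⁻³.
N² = (g/ρ₀)·Δρ/Δz = g·(Δρ/ρ₀)/Δz = 9.8 × 8.322 × 10⁻⁴ / 12 = 6.7963 × 10⁻⁴ s⁻².
N = √(6.7963 × 10⁻⁴) = 0.026070 rad s⁻¹ ≈ 0.0261 rad s⁻¹.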